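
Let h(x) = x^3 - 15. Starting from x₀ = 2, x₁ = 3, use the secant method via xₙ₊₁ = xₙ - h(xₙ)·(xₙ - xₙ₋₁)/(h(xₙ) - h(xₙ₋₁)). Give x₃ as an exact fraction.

h(2) = -7, h(3) = 12. x₂ = 3 - 12·(3 - 2)/(12 - (-7)) = 45/19.
h(3) = 12, h(45/19) = -11760/6859. x₃ = (45/19) - (-11760/6859)·((45/19) - 3)/((-11760/6859) - 12) = 6395/2613.

6395/2613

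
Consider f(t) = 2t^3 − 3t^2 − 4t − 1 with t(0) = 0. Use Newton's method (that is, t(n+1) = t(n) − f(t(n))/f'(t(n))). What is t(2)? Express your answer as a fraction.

−6/17

f'(t) = 6t^2 − 6t − 4.
f(0) = −1, f'(0) = −4, so t(1) = 0 − (−1)/(−4) = −1/4.
f(−1/4) = −7/32, f'(−1/4) = −17/8, so t(2) = (−1/4) − (−7/32)/(−17/8) = −6/17.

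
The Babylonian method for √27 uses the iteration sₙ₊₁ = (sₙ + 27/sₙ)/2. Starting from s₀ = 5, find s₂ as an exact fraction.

s₁ = (5 + 27/5)/2 = 26/5.
s₂ = (26/5 + 27/(26/5))/2 = 1351/260.

1351/260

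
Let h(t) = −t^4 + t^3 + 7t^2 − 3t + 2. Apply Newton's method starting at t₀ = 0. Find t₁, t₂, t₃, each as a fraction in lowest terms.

h'(t) = −4t^3 + 3t^2 + 14t − 3.
h(0) = 2, h'(0) = −3, so t₁ = 0 − 2/(−3) = 2/3.
h(2/3) = 260/81, h'(2/3) = 175/27, so t₂ = (2/3) − (260/81)/(175/27) = 6/35.
h(6/35) = 2544464/1500625, h'(6/35) = −22809/42875, so t₃ = (6/35) − (2544464/1500625)/(−22809/42875) = 2681318/798315.

t₁ = 2/3, t₂ = 6/35, t₃ = 2681318/798315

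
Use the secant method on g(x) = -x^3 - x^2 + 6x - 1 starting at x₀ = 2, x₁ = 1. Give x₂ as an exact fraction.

g(2) = -1, g(1) = 3. x₂ = 1 - 3·(1 - 2)/(3 - (-1)) = 7/4.

7/4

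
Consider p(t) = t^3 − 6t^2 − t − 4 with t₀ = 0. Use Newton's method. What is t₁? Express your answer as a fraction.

−4

p'(t) = 3t^2 − 12t − 1.
p(0) = −4, p'(0) = −1, so t₁ = 0 − (−4)/(−1) = −4.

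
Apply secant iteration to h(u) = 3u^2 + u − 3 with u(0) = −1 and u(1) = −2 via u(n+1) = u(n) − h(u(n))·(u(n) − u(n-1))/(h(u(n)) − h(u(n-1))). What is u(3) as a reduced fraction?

h(−1) = −1, h(−2) = 7. u(2) = (−2) − 7·((−2) − (−1))/(7 − (−1)) = −9/8.
h(−2) = 7, h(−9/8) = −21/64. u(3) = (−9/8) − (−21/64)·((−9/8) − (−2))/((−21/64) − 7) = −78/67.

−78/67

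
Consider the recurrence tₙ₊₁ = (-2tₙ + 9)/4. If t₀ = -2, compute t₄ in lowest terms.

t₁ = (-2·(-2) + 9)/4 = 13/4.
t₂ = (-2·(13/4) + 9)/4 = 5/8.
t₃ = (-2·(5/8) + 9)/4 = 31/16.
t₄ = (-2·(31/16) + 9)/4 = 41/32.

41/32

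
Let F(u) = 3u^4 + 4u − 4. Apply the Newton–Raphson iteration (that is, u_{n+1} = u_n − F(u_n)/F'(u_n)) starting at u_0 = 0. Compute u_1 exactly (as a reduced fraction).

F'(u) = 12u^3 + 4.
F(0) = −4, F'(0) = 4, so u_1 = 0 − (−4)/4 = 1.

1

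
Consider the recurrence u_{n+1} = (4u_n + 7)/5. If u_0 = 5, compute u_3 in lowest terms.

747/125

u_1 = (4·5 + 7)/5 = 27/5.
u_2 = (4·(27/5) + 7)/5 = 143/25.
u_3 = (4·(143/25) + 7)/5 = 747/125.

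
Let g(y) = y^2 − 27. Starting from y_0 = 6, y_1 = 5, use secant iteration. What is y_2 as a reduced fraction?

g(6) = 9, g(5) = −2. y_2 = 5 − (−2)·(5 − 6)/((−2) − 9) = 57/11.

57/11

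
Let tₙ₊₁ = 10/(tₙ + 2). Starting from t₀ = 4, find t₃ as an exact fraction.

55/26

t₁ = 10/(4 + 2) = 5/3.
t₂ = 10/(5/3 + 2) = 30/11.
t₃ = 10/(30/11 + 2) = 55/26.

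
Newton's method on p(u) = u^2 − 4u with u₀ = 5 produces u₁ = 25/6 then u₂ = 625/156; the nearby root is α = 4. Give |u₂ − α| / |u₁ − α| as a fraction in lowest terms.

u₁ − α = 25/6 − 4 = 1/6, so |u₁ − α| = 1/6.
u₂ − α = 625/156 − 4 = 1/156, so |u₂ − α| = 1/156.
Ratio = (1/156) / (1/6) = 1/26.

1/26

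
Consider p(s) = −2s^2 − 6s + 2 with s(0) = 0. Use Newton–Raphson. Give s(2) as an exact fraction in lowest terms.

p'(s) = −4s − 6.
p(0) = 2, p'(0) = −6, so s(1) = 0 − 2/(−6) = 1/3.
p(1/3) = −2/9, p'(1/3) = −22/3, so s(2) = (1/3) − (−2/9)/(−22/3) = 10/33.

10/33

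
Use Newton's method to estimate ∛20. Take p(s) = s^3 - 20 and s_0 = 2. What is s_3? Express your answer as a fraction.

301027/110889

p'(s) = 3s^2.
p(2) = -12, p'(2) = 12, so s_1 = 2 - (-12)/12 = 3.
p(3) = 7, p'(3) = 27, so s_2 = 3 - 7/27 = 74/27.
p(74/27) = 11564/19683, p'(74/27) = 5476/243, so s_3 = (74/27) - (11564/19683)/(5476/243) = 301027/110889.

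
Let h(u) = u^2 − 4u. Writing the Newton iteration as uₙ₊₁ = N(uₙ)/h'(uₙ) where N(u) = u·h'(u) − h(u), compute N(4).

h'(u) = 2u − 4.
N(u) = u·h'(u) − h(u) = u·(2u − 4) − (u^2 − 4u) = u^2.
N(4) = 16.

16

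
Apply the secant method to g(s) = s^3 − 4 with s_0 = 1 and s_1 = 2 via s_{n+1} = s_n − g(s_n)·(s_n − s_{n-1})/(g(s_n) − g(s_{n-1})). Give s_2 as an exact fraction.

g(1) = −3, g(2) = 4. s_2 = 2 − 4·(2 − 1)/(4 − (−3)) = 10/7.

10/7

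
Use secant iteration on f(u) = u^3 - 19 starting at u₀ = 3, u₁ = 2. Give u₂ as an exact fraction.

f(3) = 8, f(2) = -11. u₂ = 2 - (-11)·(2 - 3)/((-11) - 8) = 49/19.

49/19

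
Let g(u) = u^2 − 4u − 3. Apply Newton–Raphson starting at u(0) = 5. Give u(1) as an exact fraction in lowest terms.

14/3

g'(u) = 2u − 4.
g(5) = 2, g'(5) = 6, so u(1) = 5 − 2/6 = 14/3.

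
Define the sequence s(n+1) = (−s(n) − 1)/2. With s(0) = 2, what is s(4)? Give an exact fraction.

s(1) = (−2 − 1)/2 = −3/2.
s(2) = (−(−3/2) − 1)/2 = 1/4.
s(3) = (−(1/4) − 1)/2 = −5/8.
s(4) = (−(−5/8) − 1)/2 = −3/16.

−3/16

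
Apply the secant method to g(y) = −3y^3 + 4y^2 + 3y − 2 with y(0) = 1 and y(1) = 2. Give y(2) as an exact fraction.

g(1) = 2, g(2) = −4. y(2) = 2 − (−4)·(2 − 1)/((−4) − 2) = 4/3.

4/3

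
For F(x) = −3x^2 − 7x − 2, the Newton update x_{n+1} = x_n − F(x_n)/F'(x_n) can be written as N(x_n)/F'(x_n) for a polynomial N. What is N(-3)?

F'(x) = −6x − 7.
N(x) = x·F'(x) − F(x) = x·(−6x − 7) − (−3x^2 − 7x − 2) = −3x^2 + 2.
N(-3) = −25.

−25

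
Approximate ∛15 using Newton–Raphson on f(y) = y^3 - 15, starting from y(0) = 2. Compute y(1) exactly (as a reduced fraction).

31/12

f'(y) = 3y^2.
f(2) = -7, f'(2) = 12, so y(1) = 2 - (-7)/12 = 31/12.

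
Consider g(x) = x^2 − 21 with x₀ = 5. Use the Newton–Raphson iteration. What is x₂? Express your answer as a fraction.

g'(x) = 2x.
g(5) = 4, g'(5) = 10, so x₁ = 5 − 4/10 = 23/5.
g(23/5) = 4/25, g'(23/5) = 46/5, so x₂ = (23/5) − (4/25)/(46/5) = 527/115.

527/115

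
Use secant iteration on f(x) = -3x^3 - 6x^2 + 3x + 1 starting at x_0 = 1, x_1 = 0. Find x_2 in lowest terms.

1/6

f(1) = -5, f(0) = 1. x_2 = 0 - 1·(0 - 1)/(1 - (-5)) = 1/6.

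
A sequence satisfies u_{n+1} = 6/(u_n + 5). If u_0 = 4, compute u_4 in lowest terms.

618/617

u_1 = 6/(4 + 5) = 2/3.
u_2 = 6/(2/3 + 5) = 18/17.
u_3 = 6/(18/17 + 5) = 102/103.
u_4 = 6/(102/103 + 5) = 618/617.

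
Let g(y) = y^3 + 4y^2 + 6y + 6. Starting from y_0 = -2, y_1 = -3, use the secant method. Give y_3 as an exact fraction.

g(-2) = 2, g(-3) = -3. y_2 = (-3) - (-3)·((-3) - (-2))/((-3) - 2) = -12/5.
g(-3) = -3, g(-12/5) = 102/125. y_3 = (-12/5) - (102/125)·((-12/5) - (-3))/((102/125) - (-3)) = -134/53.

-134/53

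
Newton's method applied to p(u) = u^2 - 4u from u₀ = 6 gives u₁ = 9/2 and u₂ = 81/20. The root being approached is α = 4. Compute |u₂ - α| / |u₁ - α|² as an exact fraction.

u₁ - α = 9/2 - 4 = 1/2, so |u₁ - α| = 1/2.
u₂ - α = 81/20 - 4 = 1/20, so |u₂ - α| = 1/20.
|u₁ - α|² = 1/4.
Ratio = (1/20) / (1/4) = 1/5.

1/5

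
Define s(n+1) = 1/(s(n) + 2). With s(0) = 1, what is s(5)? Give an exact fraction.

s(1) = 1/(1 + 2) = 1/3.
s(2) = 1/(1/3 + 2) = 3/7.
s(3) = 1/(3/7 + 2) = 7/17.
s(4) = 1/(7/17 + 2) = 17/41.
s(5) = 1/(17/41 + 2) = 41/99.

41/99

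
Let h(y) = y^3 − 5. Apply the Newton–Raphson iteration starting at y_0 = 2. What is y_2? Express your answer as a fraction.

h'(y) = 3y^2.
h(2) = 3, h'(2) = 12, so y_1 = 2 − 3/12 = 7/4.
h(7/4) = 23/64, h'(7/4) = 147/16, so y_2 = (7/4) − (23/64)/(147/16) = 503/294.

503/294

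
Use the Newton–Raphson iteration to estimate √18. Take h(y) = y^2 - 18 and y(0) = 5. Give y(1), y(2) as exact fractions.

y(1) = 43/10, y(2) = 3649/860

h'(y) = 2y.
h(5) = 7, h'(5) = 10, so y(1) = 5 - 7/10 = 43/10.
h(43/10) = 49/100, h'(43/10) = 43/5, so y(2) = (43/10) - (49/100)/(43/5) = 3649/860.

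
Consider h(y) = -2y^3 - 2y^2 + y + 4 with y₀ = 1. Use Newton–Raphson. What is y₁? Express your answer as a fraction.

h'(y) = -6y^2 - 4y + 1.
h(1) = 1, h'(1) = -9, so y₁ = 1 - 1/(-9) = 10/9.

10/9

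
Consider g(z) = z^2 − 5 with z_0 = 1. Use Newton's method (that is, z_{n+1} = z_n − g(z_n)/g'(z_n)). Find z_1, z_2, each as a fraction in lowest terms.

z_1 = 3, z_2 = 7/3

g'(z) = 2z.
g(1) = −4, g'(1) = 2, so z_1 = 1 − (−4)/2 = 3.
g(3) = 4, g'(3) = 6, so z_2 = 3 − 4/6 = 7/3.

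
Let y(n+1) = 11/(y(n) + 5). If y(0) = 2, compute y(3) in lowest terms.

y(1) = 11/(2 + 5) = 11/7.
y(2) = 11/(11/7 + 5) = 77/46.
y(3) = 11/(77/46 + 5) = 506/307.

506/307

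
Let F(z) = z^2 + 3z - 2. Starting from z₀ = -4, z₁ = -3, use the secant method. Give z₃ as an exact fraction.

-25/7

F(-4) = 2, F(-3) = -2. z₂ = (-3) - (-2)·((-3) - (-4))/((-2) - 2) = -7/2.
F(-3) = -2, F(-7/2) = -1/4. z₃ = (-7/2) - (-1/4)·((-7/2) - (-3))/((-1/4) - (-2)) = -25/7.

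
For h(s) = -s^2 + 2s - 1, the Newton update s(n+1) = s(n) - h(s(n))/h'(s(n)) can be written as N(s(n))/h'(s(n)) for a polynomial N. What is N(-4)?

-15

h'(s) = -2s + 2.
N(s) = s·h'(s) - h(s) = s·(-2s + 2) - (-s^2 + 2s - 1) = -s^2 + 1.
N(-4) = -15.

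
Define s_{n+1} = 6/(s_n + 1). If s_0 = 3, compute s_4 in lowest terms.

102/47

s_1 = 6/(3 + 1) = 3/2.
s_2 = 6/(3/2 + 1) = 12/5.
s_3 = 6/(12/5 + 1) = 30/17.
s_4 = 6/(30/17 + 1) = 102/47.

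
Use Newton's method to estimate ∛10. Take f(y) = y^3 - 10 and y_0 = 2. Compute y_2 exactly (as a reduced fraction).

3277/1521

f'(y) = 3y^2.
f(2) = -2, f'(2) = 12, so y_1 = 2 - (-2)/12 = 13/6.
f(13/6) = 37/216, f'(13/6) = 169/12, so y_2 = (13/6) - (37/216)/(169/12) = 3277/1521.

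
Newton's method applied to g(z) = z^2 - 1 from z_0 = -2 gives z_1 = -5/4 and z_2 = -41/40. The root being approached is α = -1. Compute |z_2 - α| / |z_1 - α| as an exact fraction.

z_1 - α = -5/4 - (-1) = -5/4 + 1 = -1/4, so |z_1 - α| = 1/4.
z_2 - α = -41/40 - (-1) = -41/40 + 1 = -1/40, so |z_2 - α| = 1/40.
Ratio = (1/40) / (1/4) = 1/10.

1/10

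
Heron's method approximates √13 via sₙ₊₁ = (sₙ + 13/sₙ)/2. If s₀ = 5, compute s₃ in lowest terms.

117487/32585

s₁ = (5 + 13/5)/2 = 19/5.
s₂ = (19/5 + 13/(19/5))/2 = 343/95.
s₃ = (343/95 + 13/(343/95))/2 = 117487/32585.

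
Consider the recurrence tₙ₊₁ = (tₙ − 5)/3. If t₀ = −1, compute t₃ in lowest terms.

−22/9

t₁ = ((−1) − 5)/3 = −2.
t₂ = ((−2) − 5)/3 = −7/3.
t₃ = ((−7/3) − 5)/3 = −22/9.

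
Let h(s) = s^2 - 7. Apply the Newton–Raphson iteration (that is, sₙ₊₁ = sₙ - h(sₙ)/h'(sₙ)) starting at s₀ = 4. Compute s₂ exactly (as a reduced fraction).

h'(s) = 2s.
h(4) = 9, h'(4) = 8, so s₁ = 4 - 9/8 = 23/8.
h(23/8) = 81/64, h'(23/8) = 23/4, so s₂ = (23/8) - (81/64)/(23/4) = 977/368.

977/368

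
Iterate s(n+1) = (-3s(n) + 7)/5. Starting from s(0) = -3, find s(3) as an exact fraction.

s(1) = (-3·(-3) + 7)/5 = 16/5.
s(2) = (-3·(16/5) + 7)/5 = -13/25.
s(3) = (-3·(-13/25) + 7)/5 = 214/125.

214/125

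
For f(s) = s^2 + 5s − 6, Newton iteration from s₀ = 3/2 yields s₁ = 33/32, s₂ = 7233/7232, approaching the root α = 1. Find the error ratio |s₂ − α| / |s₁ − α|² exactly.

s₁ − α = 33/32 − 1 = 1/32, so |s₁ − α| = 1/32.
s₂ − α = 7233/7232 − 1 = 1/7232, so |s₂ − α| = 1/7232.
|s₁ − α|² = 1/1024.
Ratio = (1/7232) / (1/1024) = 16/113.

16/113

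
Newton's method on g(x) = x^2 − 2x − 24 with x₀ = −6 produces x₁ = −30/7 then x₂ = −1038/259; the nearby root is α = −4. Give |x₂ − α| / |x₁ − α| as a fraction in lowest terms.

1/37

x₁ − α = −30/7 − (−4) = −30/7 + 4 = −2/7, so |x₁ − α| = 2/7.
x₂ − α = −1038/259 − (−4) = −1038/259 + 4 = −2/259, so |x₂ − α| = 2/259.
Ratio = (2/259) / (2/7) = 1/37.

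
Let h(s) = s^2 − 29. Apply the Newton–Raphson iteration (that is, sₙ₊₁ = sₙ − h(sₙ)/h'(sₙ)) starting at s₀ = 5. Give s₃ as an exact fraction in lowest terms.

h'(s) = 2s.
h(5) = −4, h'(5) = 10, so s₁ = 5 − (−4)/10 = 27/5.
h(27/5) = 4/25, h'(27/5) = 54/5, so s₂ = (27/5) − (4/25)/(54/5) = 727/135.
h(727/135) = 4/18225, h'(727/135) = 1454/135, so s₃ = (727/135) − (4/18225)/(1454/135) = 528527/98145.

528527/98145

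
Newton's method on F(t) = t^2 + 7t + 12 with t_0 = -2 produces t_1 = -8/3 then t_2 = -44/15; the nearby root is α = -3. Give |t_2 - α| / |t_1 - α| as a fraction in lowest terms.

1/5

t_1 - α = -8/3 - (-3) = -8/3 + 3 = 1/3, so |t_1 - α| = 1/3.
t_2 - α = -44/15 - (-3) = -44/15 + 3 = 1/15, so |t_2 - α| = 1/15.
Ratio = (1/15) / (1/3) = 1/5.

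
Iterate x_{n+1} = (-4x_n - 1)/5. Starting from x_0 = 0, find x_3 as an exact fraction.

-21/125

x_1 = (-4·0 - 1)/5 = -1/5.
x_2 = (-4·(-1/5) - 1)/5 = -1/25.
x_3 = (-4·(-1/25) - 1)/5 = -21/125.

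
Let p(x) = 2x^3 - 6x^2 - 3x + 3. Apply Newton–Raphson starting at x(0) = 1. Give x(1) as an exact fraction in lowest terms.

5/9

p'(x) = 6x^2 - 12x - 3.
p(1) = -4, p'(1) = -9, so x(1) = 1 - (-4)/(-9) = 5/9.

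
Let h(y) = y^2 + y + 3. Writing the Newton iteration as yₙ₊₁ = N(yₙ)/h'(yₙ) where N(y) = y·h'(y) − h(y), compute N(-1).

h'(y) = 2y + 1.
N(y) = y·h'(y) − h(y) = y·(2y + 1) − (y^2 + y + 3) = y^2 − 3.
N(-1) = −2.

−2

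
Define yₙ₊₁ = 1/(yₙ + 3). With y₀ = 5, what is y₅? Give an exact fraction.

274/905

y₁ = 1/(5 + 3) = 1/8.
y₂ = 1/(1/8 + 3) = 8/25.
y₃ = 1/(8/25 + 3) = 25/83.
y₄ = 1/(25/83 + 3) = 83/274.
y₅ = 1/(83/274 + 3) = 274/905.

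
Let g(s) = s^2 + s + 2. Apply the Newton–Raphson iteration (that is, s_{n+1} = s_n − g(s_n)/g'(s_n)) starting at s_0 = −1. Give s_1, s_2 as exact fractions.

g'(s) = 2s + 1.
g(−1) = 2, g'(−1) = −1, so s_1 = (−1) − 2/(−1) = 1.
g(1) = 4, g'(1) = 3, so s_2 = 1 − 4/3 = −1/3.

s_1 = 1, s_2 = −1/3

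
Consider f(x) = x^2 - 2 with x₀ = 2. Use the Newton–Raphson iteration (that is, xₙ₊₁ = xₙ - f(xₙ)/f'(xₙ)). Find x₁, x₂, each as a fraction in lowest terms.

f'(x) = 2x.
f(2) = 2, f'(2) = 4, so x₁ = 2 - 2/4 = 3/2.
f(3/2) = 1/4, f'(3/2) = 3, so x₂ = (3/2) - (1/4)/3 = 17/12.

x₁ = 3/2, x₂ = 17/12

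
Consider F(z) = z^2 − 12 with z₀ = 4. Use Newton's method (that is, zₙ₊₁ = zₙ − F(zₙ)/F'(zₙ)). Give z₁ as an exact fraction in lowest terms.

F'(z) = 2z.
F(4) = 4, F'(4) = 8, so z₁ = 4 − 4/8 = 7/2.

7/2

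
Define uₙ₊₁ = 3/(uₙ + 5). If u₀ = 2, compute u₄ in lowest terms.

633/1169

u₁ = 3/(2 + 5) = 3/7.
u₂ = 3/(3/7 + 5) = 21/38.
u₃ = 3/(21/38 + 5) = 114/211.
u₄ = 3/(114/211 + 5) = 633/1169.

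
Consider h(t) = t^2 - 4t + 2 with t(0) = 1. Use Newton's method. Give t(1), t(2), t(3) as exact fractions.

h'(t) = 2t - 4.
h(1) = -1, h'(1) = -2, so t(1) = 1 - (-1)/(-2) = 1/2.
h(1/2) = 1/4, h'(1/2) = -3, so t(2) = (1/2) - (1/4)/(-3) = 7/12.
h(7/12) = 1/144, h'(7/12) = -17/6, so t(3) = (7/12) - (1/144)/(-17/6) = 239/408.

t(1) = 1/2, t(2) = 7/12, t(3) = 239/408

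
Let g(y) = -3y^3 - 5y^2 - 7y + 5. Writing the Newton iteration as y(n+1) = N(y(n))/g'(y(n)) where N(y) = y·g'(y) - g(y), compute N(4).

g'(y) = -9y^2 - 10y - 7.
N(y) = y·g'(y) - g(y) = y·(-9y^2 - 10y - 7) - (-3y^3 - 5y^2 - 7y + 5) = -6y^3 - 5y^2 - 5.
N(4) = -469.

-469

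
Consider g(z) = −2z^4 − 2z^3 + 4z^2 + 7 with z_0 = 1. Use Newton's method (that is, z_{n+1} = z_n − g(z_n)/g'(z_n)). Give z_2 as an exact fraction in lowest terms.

34805/19916

g'(z) = −8z^3 − 6z^2 + 8z.
g(1) = 7, g'(1) = −6, so z_1 = 1 − 7/(−6) = 13/6.
g(13/6) = −25039/648, g'(13/6) = −4979/54, so z_2 = (13/6) − (−25039/648)/(−4979/54) = 34805/19916.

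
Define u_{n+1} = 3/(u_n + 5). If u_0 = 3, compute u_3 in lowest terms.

u_1 = 3/(3 + 5) = 3/8.
u_2 = 3/(3/8 + 5) = 24/43.
u_3 = 3/(24/43 + 5) = 129/239.

129/239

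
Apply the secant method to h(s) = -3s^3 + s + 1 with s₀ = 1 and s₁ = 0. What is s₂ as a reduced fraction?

1/2

h(1) = -1, h(0) = 1. s₂ = 0 - 1·(0 - 1)/(1 - (-1)) = 1/2.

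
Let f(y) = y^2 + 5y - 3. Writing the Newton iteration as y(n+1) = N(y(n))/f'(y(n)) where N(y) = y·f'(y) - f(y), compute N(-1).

f'(y) = 2y + 5.
N(y) = y·f'(y) - f(y) = y·(2y + 5) - (y^2 + 5y - 3) = y^2 + 3.
N(-1) = 4.

4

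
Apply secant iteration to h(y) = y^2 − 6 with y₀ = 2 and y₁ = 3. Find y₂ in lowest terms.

h(2) = −2, h(3) = 3. y₂ = 3 − 3·(3 − 2)/(3 − (−2)) = 12/5.

12/5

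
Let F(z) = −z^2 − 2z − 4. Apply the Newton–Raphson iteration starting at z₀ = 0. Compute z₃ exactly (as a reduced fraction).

−2

F'(z) = −2z − 2.
F(0) = −4, F'(0) = −2, so z₁ = 0 − (−4)/(−2) = −2.
F(−2) = −4, F'(−2) = 2, so z₂ = (−2) − (−4)/2 = 0.
F(0) = −4, F'(0) = −2, so z₃ = 0 − (−4)/(−2) = −2.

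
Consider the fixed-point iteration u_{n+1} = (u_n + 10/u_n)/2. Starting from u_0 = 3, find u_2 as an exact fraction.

u_1 = (3 + 10/3)/2 = 19/6.
u_2 = (19/6 + 10/(19/6))/2 = 721/228.

721/228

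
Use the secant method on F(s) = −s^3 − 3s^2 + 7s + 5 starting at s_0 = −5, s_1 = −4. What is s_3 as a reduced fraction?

F(−5) = 20, F(−4) = −7. s_2 = (−4) − (−7)·((−4) − (−5))/((−7) − 20) = −115/27.
F(−4) = −7, F(−115/27) = −38780/19683. s_3 = (−115/27) − (−38780/19683)·((−115/27) − (−4))/((−38780/19683) − (−7)) = −61675/14143.

−61675/14143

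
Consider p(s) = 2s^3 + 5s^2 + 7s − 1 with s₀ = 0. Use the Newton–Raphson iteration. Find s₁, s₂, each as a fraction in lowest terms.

p'(s) = 6s^2 + 10s + 7.
p(0) = −1, p'(0) = 7, so s₁ = 0 − (−1)/7 = 1/7.
p(1/7) = 37/343, p'(1/7) = 419/49, so s₂ = (1/7) − (37/343)/(419/49) = 382/2933.

s₁ = 1/7, s₂ = 382/2933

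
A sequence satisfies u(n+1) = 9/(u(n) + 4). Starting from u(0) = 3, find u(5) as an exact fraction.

10593/6607

u(1) = 9/(3 + 4) = 9/7.
u(2) = 9/(9/7 + 4) = 63/37.
u(3) = 9/(63/37 + 4) = 333/211.
u(4) = 9/(333/211 + 4) = 1899/1177.
u(5) = 9/(1899/1177 + 4) = 10593/6607.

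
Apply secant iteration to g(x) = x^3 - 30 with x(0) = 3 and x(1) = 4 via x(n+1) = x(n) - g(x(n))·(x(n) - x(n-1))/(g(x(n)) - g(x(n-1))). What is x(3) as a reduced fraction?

g(3) = -3, g(4) = 34. x(2) = 4 - 34·(4 - 3)/(34 - (-3)) = 114/37.
g(4) = 34, g(114/37) = -38046/50653. x(3) = (114/37) - (-38046/50653)·((114/37) - 4)/((-38046/50653) - 34) = 80271/25886.

80271/25886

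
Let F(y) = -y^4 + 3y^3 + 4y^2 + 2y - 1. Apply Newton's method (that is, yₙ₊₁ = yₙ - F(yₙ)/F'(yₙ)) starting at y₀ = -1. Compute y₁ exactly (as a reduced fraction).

F'(y) = -4y^3 + 9y^2 + 8y + 2.
F(-1) = -3, F'(-1) = 7, so y₁ = (-1) - (-3)/7 = -4/7.

-4/7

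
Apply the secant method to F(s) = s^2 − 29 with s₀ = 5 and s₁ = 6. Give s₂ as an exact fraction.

F(5) = −4, F(6) = 7. s₂ = 6 − 7·(6 − 5)/(7 − (−4)) = 59/11.

59/11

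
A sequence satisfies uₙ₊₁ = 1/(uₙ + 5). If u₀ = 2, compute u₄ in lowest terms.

187/971

u₁ = 1/(2 + 5) = 1/7.
u₂ = 1/(1/7 + 5) = 7/36.
u₃ = 1/(7/36 + 5) = 36/187.
u₄ = 1/(36/187 + 5) = 187/971.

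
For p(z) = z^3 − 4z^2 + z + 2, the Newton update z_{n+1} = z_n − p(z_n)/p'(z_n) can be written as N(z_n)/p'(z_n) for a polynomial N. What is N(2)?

p'(z) = 3z^2 − 8z + 1.
N(z) = z·p'(z) − p(z) = z·(3z^2 − 8z + 1) − (z^3 − 4z^2 + z + 2) = 2z^3 − 4z^2 − 2.
N(2) = −2.

−2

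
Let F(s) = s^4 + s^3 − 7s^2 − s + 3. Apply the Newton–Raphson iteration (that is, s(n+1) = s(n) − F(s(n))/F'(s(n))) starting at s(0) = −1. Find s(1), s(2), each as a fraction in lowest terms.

F'(s) = 4s^3 + 3s^2 − 14s − 1.
F(−1) = −3, F'(−1) = 12, so s(1) = (−1) − (−3)/12 = −3/4.
F(−3/4) = −75/256, F'(−3/4) = 19/2, so s(2) = (−3/4) − (−75/256)/(19/2) = −1749/2432.

s(1) = −3/4, s(2) = −1749/2432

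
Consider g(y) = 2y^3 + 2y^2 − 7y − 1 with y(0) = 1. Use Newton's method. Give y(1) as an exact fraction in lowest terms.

g'(y) = 6y^2 + 4y − 7.
g(1) = −4, g'(1) = 3, so y(1) = 1 − (−4)/3 = 7/3.

7/3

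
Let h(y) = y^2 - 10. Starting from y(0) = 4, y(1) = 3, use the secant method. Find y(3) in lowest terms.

136/43

h(4) = 6, h(3) = -1. y(2) = 3 - (-1)·(3 - 4)/((-1) - 6) = 22/7.
h(3) = -1, h(22/7) = -6/49. y(3) = (22/7) - (-6/49)·((22/7) - 3)/((-6/49) - (-1)) = 136/43.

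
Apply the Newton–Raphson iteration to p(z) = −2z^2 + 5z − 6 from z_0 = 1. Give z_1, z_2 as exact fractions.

z_1 = 4, z_2 = 26/11

p'(z) = −4z + 5.
p(1) = −3, p'(1) = 1, so z_1 = 1 − (−3)/1 = 4.
p(4) = −18, p'(4) = −11, so z_2 = 4 − (−18)/(−11) = 26/11.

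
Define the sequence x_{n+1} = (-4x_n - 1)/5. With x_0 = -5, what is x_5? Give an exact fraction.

x_1 = (-4·(-5) - 1)/5 = 19/5.
x_2 = (-4·(19/5) - 1)/5 = -81/25.
x_3 = (-4·(-81/25) - 1)/5 = 299/125.
x_4 = (-4·(299/125) - 1)/5 = -1321/625.
x_5 = (-4·(-1321/625) - 1)/5 = 4659/3125.

4659/3125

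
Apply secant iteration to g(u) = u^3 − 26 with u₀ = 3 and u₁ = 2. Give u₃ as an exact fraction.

g(3) = 1, g(2) = −18. u₂ = 2 − (−18)·(2 − 3)/((−18) − 1) = 56/19.
g(2) = −18, g(56/19) = −2718/6859. u₃ = (56/19) − (−2718/6859)·((56/19) − 2)/((−2718/6859) − (−18)) = 3319/1118.

3319/1118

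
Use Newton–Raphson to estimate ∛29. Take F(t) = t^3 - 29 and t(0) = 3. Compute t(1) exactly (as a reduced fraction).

F'(t) = 3t^2.
F(3) = -2, F'(3) = 27, so t(1) = 3 - (-2)/27 = 83/27.

83/27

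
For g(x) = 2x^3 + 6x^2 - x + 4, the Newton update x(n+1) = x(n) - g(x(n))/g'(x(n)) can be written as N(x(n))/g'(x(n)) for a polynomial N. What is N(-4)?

g'(x) = 6x^2 + 12x - 1.
N(x) = x·g'(x) - g(x) = x·(6x^2 + 12x - 1) - (2x^3 + 6x^2 - x + 4) = 4x^3 + 6x^2 - 4.
N(-4) = -164.

-164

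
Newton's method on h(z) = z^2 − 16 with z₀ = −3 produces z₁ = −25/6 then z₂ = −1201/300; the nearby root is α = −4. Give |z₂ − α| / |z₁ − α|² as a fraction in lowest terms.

3/25

z₁ − α = −25/6 − (−4) = −25/6 + 4 = −1/6, so |z₁ − α| = 1/6.
z₂ − α = −1201/300 − (−4) = −1201/300 + 4 = −1/300, so |z₂ − α| = 1/300.
|z₁ − α|² = 1/36.
Ratio = (1/300) / (1/36) = 3/25.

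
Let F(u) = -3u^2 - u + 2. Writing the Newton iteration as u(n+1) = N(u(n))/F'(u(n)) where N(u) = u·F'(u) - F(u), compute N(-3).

F'(u) = -6u - 1.
N(u) = u·F'(u) - F(u) = u·(-6u - 1) - (-3u^2 - u + 2) = -3u^2 - 2.
N(-3) = -29.

-29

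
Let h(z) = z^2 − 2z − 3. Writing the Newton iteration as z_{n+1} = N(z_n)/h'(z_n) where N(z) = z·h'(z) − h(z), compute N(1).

h'(z) = 2z − 2.
N(z) = z·h'(z) − h(z) = z·(2z − 2) − (z^2 − 2z − 3) = z^2 + 3.
N(1) = 4.

4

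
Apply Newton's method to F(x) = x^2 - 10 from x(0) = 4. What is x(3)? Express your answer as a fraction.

216401/68432

F'(x) = 2x.
F(4) = 6, F'(4) = 8, so x(1) = 4 - 6/8 = 13/4.
F(13/4) = 9/16, F'(13/4) = 13/2, so x(2) = (13/4) - (9/16)/(13/2) = 329/104.
F(329/104) = 81/10816, F'(329/104) = 329/52, so x(3) = (329/104) - (81/10816)/(329/52) = 216401/68432.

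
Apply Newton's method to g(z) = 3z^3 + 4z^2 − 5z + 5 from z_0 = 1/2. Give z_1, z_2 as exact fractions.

g'(z) = 9z^2 + 8z − 5.
g(1/2) = 31/8, g'(1/2) = 5/4, so z_1 = (1/2) − (31/8)/(5/4) = −13/5.
g(−13/5) = −961/125, g'(−13/5) = 876/25, so z_2 = (−13/5) − (−961/125)/(876/25) = −10427/4380.

z_1 = −13/5, z_2 = −10427/4380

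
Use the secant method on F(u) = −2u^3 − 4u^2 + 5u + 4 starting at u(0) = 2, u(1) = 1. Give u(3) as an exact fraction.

220/171

F(2) = −18, F(1) = 3. u(2) = 1 − 3·(1 − 2)/(3 − (−18)) = 8/7.
F(1) = 3, F(8/7) = 516/343. u(3) = (8/7) − (516/343)·((8/7) − 1)/((516/343) − 3) = 220/171.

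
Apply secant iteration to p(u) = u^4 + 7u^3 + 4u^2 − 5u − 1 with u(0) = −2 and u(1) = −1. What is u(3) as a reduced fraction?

−18016/13103

p(−2) = −15, p(−1) = 2. u(2) = (−1) − 2·((−1) − (−2))/(2 − (−15)) = −19/17.
p(−1) = 2, p(−19/17) = 114630/83521. u(3) = (−19/17) − (114630/83521)·((−19/17) − (−1))/((114630/83521) − 2) = −18016/13103.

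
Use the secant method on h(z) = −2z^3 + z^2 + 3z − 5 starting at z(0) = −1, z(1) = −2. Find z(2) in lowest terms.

−19/14

h(−1) = −5, h(−2) = 9. z(2) = (−2) − 9·((−2) − (−1))/(9 − (−5)) = −19/14.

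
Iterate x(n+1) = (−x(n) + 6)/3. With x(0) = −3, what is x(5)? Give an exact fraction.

41/27

x(1) = (−(−3) + 6)/3 = 3.
x(2) = (−3 + 6)/3 = 1.
x(3) = (−1 + 6)/3 = 5/3.
x(4) = (−(5/3) + 6)/3 = 13/9.
x(5) = (−(13/9) + 6)/3 = 41/27.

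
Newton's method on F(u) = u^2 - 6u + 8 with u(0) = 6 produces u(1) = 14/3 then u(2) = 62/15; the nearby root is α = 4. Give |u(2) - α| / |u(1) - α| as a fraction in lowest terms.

u(1) - α = 14/3 - 4 = 2/3, so |u(1) - α| = 2/3.
u(2) - α = 62/15 - 4 = 2/15, so |u(2) - α| = 2/15.
Ratio = (2/15) / (2/3) = 1/5.

1/5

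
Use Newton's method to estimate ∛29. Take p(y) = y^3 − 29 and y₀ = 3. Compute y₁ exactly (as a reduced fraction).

p'(y) = 3y^2.
p(3) = −2, p'(3) = 27, so y₁ = 3 − (−2)/27 = 83/27.

83/27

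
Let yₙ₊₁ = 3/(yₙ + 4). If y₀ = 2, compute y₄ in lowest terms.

42/65

y₁ = 3/(2 + 4) = 1/2.
y₂ = 3/(1/2 + 4) = 2/3.
y₃ = 3/(2/3 + 4) = 9/14.
y₄ = 3/(9/14 + 4) = 42/65.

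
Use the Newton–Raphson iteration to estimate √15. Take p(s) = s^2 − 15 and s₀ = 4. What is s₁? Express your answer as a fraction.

p'(s) = 2s.
p(4) = 1, p'(4) = 8, so s₁ = 4 − 1/8 = 31/8.

31/8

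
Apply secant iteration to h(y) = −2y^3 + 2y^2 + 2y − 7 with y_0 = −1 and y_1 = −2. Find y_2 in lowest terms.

−23/18

h(−1) = −5, h(−2) = 13. y_2 = (−2) − 13·((−2) − (−1))/(13 − (−5)) = −23/18.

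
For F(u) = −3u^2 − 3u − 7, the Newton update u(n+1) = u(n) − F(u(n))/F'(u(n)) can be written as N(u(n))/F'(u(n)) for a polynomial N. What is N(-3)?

F'(u) = −6u − 3.
N(u) = u·F'(u) − F(u) = u·(−6u − 3) − (−3u^2 − 3u − 7) = −3u^2 + 7.
N(-3) = −20.

−20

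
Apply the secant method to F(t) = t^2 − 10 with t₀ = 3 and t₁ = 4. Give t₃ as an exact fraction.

F(3) = −1, F(4) = 6. t₂ = 4 − 6·(4 − 3)/(6 − (−1)) = 22/7.
F(4) = 6, F(22/7) = −6/49. t₃ = (22/7) − (−6/49)·((22/7) − 4)/((−6/49) − 6) = 79/25.

79/25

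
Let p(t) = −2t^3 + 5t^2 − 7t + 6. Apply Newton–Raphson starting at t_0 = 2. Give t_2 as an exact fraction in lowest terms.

13494/8921

p'(t) = −6t^2 + 10t − 7.
p(2) = −4, p'(2) = −11, so t_1 = 2 − (−4)/(−11) = 18/11.
p(18/11) = −1104/1331, p'(18/11) = −811/121, so t_2 = (18/11) − (−1104/1331)/(−811/121) = 13494/8921.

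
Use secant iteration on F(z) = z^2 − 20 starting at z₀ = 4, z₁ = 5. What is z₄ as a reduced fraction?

1525/341

F(4) = −4, F(5) = 5. z₂ = 5 − 5·(5 − 4)/(5 − (−4)) = 40/9.
F(5) = 5, F(40/9) = −20/81. z₃ = (40/9) − (−20/81)·((40/9) − 5)/((−20/81) − 5) = 76/17.
F(40/9) = −20/81, F(76/17) = −4/289. z₄ = (76/17) − (−4/289)·((76/17) − (40/9))/((−4/289) − (−20/81)) = 1525/341.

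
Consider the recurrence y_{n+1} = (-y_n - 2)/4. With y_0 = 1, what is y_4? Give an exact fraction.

-101/256

y_1 = (-1 - 2)/4 = -3/4.
y_2 = (-(-3/4) - 2)/4 = -5/16.
y_3 = (-(-5/16) - 2)/4 = -27/64.
y_4 = (-(-27/64) - 2)/4 = -101/256.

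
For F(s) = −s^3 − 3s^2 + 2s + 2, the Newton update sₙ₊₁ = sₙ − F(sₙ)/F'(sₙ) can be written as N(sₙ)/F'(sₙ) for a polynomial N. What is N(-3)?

F'(s) = −3s^2 − 6s + 2.
N(s) = s·F'(s) − F(s) = s·(−3s^2 − 6s + 2) − (−s^3 − 3s^2 + 2s + 2) = −2s^3 − 3s^2 − 2.
N(-3) = 25.

25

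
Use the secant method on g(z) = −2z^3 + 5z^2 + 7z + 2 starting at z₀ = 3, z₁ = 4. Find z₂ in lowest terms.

55/16

g(3) = 14, g(4) = −18. z₂ = 4 − (−18)·(4 − 3)/((−18) − 14) = 55/16.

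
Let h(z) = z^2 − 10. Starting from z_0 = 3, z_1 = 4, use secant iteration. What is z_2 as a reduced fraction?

22/7

h(3) = −1, h(4) = 6. z_2 = 4 − 6·(4 − 3)/(6 − (−1)) = 22/7.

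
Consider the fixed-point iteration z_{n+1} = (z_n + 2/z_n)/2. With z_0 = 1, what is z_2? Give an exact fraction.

17/12

z_1 = (1 + 2/1)/2 = 3/2.
z_2 = (3/2 + 2/(3/2))/2 = 17/12.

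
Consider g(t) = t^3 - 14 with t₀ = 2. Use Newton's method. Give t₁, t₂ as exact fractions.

t₁ = 5/2, t₂ = 181/75

g'(t) = 3t^2.
g(2) = -6, g'(2) = 12, so t₁ = 2 - (-6)/12 = 5/2.
g(5/2) = 13/8, g'(5/2) = 75/4, so t₂ = (5/2) - (13/8)/(75/4) = 181/75.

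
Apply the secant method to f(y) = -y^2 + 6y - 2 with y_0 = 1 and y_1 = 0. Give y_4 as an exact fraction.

f(1) = 3, f(0) = -2. y_2 = 0 - (-2)·(0 - 1)/((-2) - 3) = 2/5.
f(0) = -2, f(2/5) = 6/25. y_3 = (2/5) - (6/25)·((2/5) - 0)/((6/25) - (-2)) = 5/14.
f(2/5) = 6/25, f(5/14) = 3/196. y_4 = (5/14) - (3/196)·((5/14) - (2/5))/((3/196) - (6/25)) = 130/367.

130/367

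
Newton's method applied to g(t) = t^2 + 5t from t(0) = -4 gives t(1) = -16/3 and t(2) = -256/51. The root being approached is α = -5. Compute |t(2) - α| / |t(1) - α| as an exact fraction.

t(1) - α = -16/3 - (-5) = -16/3 + 5 = -1/3, so |t(1) - α| = 1/3.
t(2) - α = -256/51 - (-5) = -256/51 + 5 = -1/51, so |t(2) - α| = 1/51.
Ratio = (1/51) / (1/3) = 1/17.

1/17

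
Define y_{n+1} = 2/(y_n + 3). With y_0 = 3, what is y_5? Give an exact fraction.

32/57

y_1 = 2/(3 + 3) = 1/3.
y_2 = 2/(1/3 + 3) = 3/5.
y_3 = 2/(3/5 + 3) = 5/9.
y_4 = 2/(5/9 + 3) = 9/16.
y_5 = 2/(9/16 + 3) = 32/57.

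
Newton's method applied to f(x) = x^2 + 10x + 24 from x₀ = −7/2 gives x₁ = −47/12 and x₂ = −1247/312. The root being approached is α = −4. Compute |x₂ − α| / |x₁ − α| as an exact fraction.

1/26

x₁ − α = −47/12 − (−4) = −47/12 + 4 = 1/12, so |x₁ − α| = 1/12.
x₂ − α = −1247/312 − (−4) = −1247/312 + 4 = 1/312, so |x₂ − α| = 1/312.
Ratio = (1/312) / (1/12) = 1/26.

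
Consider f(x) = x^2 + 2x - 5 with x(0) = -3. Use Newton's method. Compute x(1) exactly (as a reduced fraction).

-7/2

f'(x) = 2x + 2.
f(-3) = -2, f'(-3) = -4, so x(1) = (-3) - (-2)/(-4) = -7/2.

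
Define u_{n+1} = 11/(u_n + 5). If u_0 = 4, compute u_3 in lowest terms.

u_1 = 11/(4 + 5) = 11/9.
u_2 = 11/(11/9 + 5) = 99/56.
u_3 = 11/(99/56 + 5) = 616/379.

616/379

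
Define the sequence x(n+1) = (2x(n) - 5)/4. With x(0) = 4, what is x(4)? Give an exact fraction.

x(1) = (2·4 - 5)/4 = 3/4.
x(2) = (2·(3/4) - 5)/4 = -7/8.
x(3) = (2·(-7/8) - 5)/4 = -27/16.
x(4) = (2·(-27/16) - 5)/4 = -67/32.

-67/32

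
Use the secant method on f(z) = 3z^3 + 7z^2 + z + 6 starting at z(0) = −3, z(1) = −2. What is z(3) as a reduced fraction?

−18186/6977

f(−3) = −15, f(−2) = 8. z(2) = (−2) − 8·((−2) − (−3))/(8 − (−15)) = −54/23.
f(−2) = 8, f(−54/23) = 41520/12167. z(3) = (−54/23) − (41520/12167)·((−54/23) − (−2))/((41520/12167) − 8) = −18186/6977.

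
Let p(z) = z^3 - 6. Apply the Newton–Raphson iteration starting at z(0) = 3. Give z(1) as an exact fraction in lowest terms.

p'(z) = 3z^2.
p(3) = 21, p'(3) = 27, so z(1) = 3 - 21/27 = 20/9.

20/9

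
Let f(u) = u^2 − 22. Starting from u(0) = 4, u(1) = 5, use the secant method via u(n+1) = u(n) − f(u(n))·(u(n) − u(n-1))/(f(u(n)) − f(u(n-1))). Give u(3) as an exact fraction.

136/29

f(4) = −6, f(5) = 3. u(2) = 5 − 3·(5 − 4)/(3 − (−6)) = 14/3.
f(5) = 3, f(14/3) = −2/9. u(3) = (14/3) − (−2/9)·((14/3) − 5)/((−2/9) − 3) = 136/29.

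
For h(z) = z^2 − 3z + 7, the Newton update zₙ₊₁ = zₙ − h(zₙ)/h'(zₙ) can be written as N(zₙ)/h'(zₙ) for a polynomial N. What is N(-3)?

h'(z) = 2z − 3.
N(z) = z·h'(z) − h(z) = z·(2z − 3) − (z^2 − 3z + 7) = z^2 − 7.
N(-3) = 2.

2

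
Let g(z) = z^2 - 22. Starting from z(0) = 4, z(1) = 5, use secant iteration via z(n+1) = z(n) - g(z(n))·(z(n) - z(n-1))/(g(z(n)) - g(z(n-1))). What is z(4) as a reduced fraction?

1909/407

g(4) = -6, g(5) = 3. z(2) = 5 - 3·(5 - 4)/(3 - (-6)) = 14/3.
g(5) = 3, g(14/3) = -2/9. z(3) = (14/3) - (-2/9)·((14/3) - 5)/((-2/9) - 3) = 136/29.
g(14/3) = -2/9, g(136/29) = -6/841. z(4) = (136/29) - (-6/841)·((136/29) - (14/3))/((-6/841) - (-2/9)) = 1909/407.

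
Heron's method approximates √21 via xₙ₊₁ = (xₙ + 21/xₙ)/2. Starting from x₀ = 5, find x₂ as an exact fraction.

x₁ = (5 + 21/5)/2 = 23/5.
x₂ = (23/5 + 21/(23/5))/2 = 527/115.

527/115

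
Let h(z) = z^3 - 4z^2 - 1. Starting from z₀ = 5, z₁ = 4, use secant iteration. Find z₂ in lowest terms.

h(5) = 24, h(4) = -1. z₂ = 4 - (-1)·(4 - 5)/((-1) - 24) = 101/25.

101/25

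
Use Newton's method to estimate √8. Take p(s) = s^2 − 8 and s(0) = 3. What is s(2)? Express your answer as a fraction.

577/204

p'(s) = 2s.
p(3) = 1, p'(3) = 6, so s(1) = 3 − 1/6 = 17/6.
p(17/6) = 1/36, p'(17/6) = 17/3, so s(2) = (17/6) − (1/36)/(17/3) = 577/204.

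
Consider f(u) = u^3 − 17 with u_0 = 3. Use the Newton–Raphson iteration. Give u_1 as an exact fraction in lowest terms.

f'(u) = 3u^2.
f(3) = 10, f'(3) = 27, so u_1 = 3 − 10/27 = 71/27.

71/27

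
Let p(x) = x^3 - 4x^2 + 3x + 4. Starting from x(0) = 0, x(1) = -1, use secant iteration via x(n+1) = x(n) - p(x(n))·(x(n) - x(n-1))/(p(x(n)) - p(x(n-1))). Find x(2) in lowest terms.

p(0) = 4, p(-1) = -4. x(2) = (-1) - (-4)·((-1) - 0)/((-4) - 4) = -1/2.

-1/2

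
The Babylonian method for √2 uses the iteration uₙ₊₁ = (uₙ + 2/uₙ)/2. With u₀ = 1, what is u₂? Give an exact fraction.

u₁ = (1 + 2/1)/2 = 3/2.
u₂ = (3/2 + 2/(3/2))/2 = 17/12.

17/12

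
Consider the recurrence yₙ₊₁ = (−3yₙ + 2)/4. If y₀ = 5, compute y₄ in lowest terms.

y₁ = (−3·5 + 2)/4 = −13/4.
y₂ = (−3·(−13/4) + 2)/4 = 47/16.
y₃ = (−3·(47/16) + 2)/4 = −109/64.
y₄ = (−3·(−109/64) + 2)/4 = 455/256.

455/256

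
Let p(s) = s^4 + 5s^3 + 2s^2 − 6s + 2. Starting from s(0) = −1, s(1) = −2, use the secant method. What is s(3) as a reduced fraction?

−1514/821

p(−1) = 6, p(−2) = −2. s(2) = (−2) − (−2)·((−2) − (−1))/((−2) − 6) = −7/4.
p(−2) = −2, p(−7/4) = 309/256. s(3) = (−7/4) − (309/256)·((−7/4) − (−2))/((309/256) − (−2)) = −1514/821.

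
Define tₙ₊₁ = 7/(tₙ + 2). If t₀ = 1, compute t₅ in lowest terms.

t₁ = 7/(1 + 2) = 7/3.
t₂ = 7/(7/3 + 2) = 21/13.
t₃ = 7/(21/13 + 2) = 91/47.
t₄ = 7/(91/47 + 2) = 329/185.
t₅ = 7/(329/185 + 2) = 1295/699.

1295/699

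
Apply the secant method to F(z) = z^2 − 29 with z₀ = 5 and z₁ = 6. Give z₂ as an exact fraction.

59/11

F(5) = −4, F(6) = 7. z₂ = 6 − 7·(6 − 5)/(7 − (−4)) = 59/11.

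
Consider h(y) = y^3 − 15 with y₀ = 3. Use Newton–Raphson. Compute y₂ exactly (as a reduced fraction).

35269/14283

h'(y) = 3y^2.
h(3) = 12, h'(3) = 27, so y₁ = 3 − 12/27 = 23/9.
h(23/9) = 1232/729, h'(23/9) = 529/27, so y₂ = (23/9) − (1232/729)/(529/27) = 35269/14283.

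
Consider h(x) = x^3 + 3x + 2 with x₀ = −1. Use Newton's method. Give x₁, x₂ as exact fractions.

x₁ = −2/3, x₂ = −70/117

h'(x) = 3x^2 + 3.
h(−1) = −2, h'(−1) = 6, so x₁ = (−1) − (−2)/6 = −2/3.
h(−2/3) = −8/27, h'(−2/3) = 13/3, so x₂ = (−2/3) − (−8/27)/(13/3) = −70/117.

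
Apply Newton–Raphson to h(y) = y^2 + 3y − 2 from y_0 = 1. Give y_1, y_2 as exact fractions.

h'(y) = 2y + 3.
h(1) = 2, h'(1) = 5, so y_1 = 1 − 2/5 = 3/5.
h(3/5) = 4/25, h'(3/5) = 21/5, so y_2 = (3/5) − (4/25)/(21/5) = 59/105.

y_1 = 3/5, y_2 = 59/105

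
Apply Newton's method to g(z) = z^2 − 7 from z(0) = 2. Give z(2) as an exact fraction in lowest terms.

g'(z) = 2z.
g(2) = −3, g'(2) = 4, so z(1) = 2 − (−3)/4 = 11/4.
g(11/4) = 9/16, g'(11/4) = 11/2, so z(2) = (11/4) − (9/16)/(11/2) = 233/88.

233/88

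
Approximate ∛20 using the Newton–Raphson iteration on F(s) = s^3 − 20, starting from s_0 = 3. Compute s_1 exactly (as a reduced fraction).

F'(s) = 3s^2.
F(3) = 7, F'(3) = 27, so s_1 = 3 − 7/27 = 74/27.

74/27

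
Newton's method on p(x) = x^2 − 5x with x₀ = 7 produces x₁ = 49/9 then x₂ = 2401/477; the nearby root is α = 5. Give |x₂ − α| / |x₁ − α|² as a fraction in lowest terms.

9/53

x₁ − α = 49/9 − 5 = 4/9, so |x₁ − α| = 4/9.
x₂ − α = 2401/477 − 5 = 16/477, so |x₂ − α| = 16/477.
|x₁ − α|² = 16/81.
Ratio = (16/477) / (16/81) = 9/53.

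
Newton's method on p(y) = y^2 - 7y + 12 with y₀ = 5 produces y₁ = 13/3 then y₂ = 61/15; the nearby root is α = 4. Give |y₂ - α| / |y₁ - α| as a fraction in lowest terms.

y₁ - α = 13/3 - 4 = 1/3, so |y₁ - α| = 1/3.
y₂ - α = 61/15 - 4 = 1/15, so |y₂ - α| = 1/15.
Ratio = (1/15) / (1/3) = 1/5.

1/5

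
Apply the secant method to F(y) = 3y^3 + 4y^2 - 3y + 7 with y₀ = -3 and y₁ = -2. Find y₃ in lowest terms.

F(-3) = -29, F(-2) = 5. y₂ = (-2) - 5·((-2) - (-3))/(5 - (-29)) = -73/34.
F(-2) = 5, F(-73/34) = 85985/39304. y₃ = (-73/34) - (85985/39304)·((-73/34) - (-2))/((85985/39304) - 5) = -49994/22107.

-49994/22107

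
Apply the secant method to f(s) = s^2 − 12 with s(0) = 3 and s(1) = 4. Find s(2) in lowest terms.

24/7

f(3) = −3, f(4) = 4. s(2) = 4 − 4·(4 − 3)/(4 − (−3)) = 24/7.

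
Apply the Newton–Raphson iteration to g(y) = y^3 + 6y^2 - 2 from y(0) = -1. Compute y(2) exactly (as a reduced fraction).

-11/18

g'(y) = 3y^2 + 12y.
g(-1) = 3, g'(-1) = -9, so y(1) = (-1) - 3/(-9) = -2/3.
g(-2/3) = 10/27, g'(-2/3) = -20/3, so y(2) = (-2/3) - (10/27)/(-20/3) = -11/18.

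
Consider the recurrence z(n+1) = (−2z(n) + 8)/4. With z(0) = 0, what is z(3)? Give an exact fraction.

z(1) = (−2·0 + 8)/4 = 2.
z(2) = (−2·2 + 8)/4 = 1.
z(3) = (−2·1 + 8)/4 = 3/2.

3/2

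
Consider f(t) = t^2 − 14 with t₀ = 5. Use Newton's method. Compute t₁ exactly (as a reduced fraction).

39/10

f'(t) = 2t.
f(5) = 11, f'(5) = 10, so t₁ = 5 − 11/10 = 39/10.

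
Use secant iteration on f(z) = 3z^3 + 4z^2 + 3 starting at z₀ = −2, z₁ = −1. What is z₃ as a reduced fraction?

f(−2) = −5, f(−1) = 4. z₂ = (−1) − 4·((−1) − (−2))/(4 − (−5)) = −13/9.
f(−1) = 4, f(−13/9) = 560/243. z₃ = (−13/9) − (560/243)·((−13/9) − (−1))/((560/243) − 4) = −211/103.

−211/103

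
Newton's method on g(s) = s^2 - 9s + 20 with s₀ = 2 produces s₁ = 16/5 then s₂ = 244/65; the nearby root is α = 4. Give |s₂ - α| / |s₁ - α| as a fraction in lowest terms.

4/13

s₁ - α = 16/5 - 4 = -4/5, so |s₁ - α| = 4/5.
s₂ - α = 244/65 - 4 = -16/65, so |s₂ - α| = 16/65.
Ratio = (16/65) / (4/5) = 4/13.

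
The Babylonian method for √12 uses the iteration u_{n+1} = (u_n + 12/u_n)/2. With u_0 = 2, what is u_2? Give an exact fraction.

7/2

u_1 = (2 + 12/2)/2 = 4.
u_2 = (4 + 12/4)/2 = 7/2.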